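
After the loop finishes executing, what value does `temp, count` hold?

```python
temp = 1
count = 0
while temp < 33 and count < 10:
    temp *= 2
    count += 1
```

Let's trace through this code step by step.

Initialize: temp = 1
Initialize: count = 0
Entering loop: while temp < 33 and count < 10:
After iteration 1: temp = 2, count = 1
After iteration 2: temp = 4, count = 2
After iteration 3: temp = 8, count = 3
After iteration 4: temp = 16, count = 4
After iteration 5: temp = 32, count = 5
After iteration 6: temp = 64, count = 6
Loop ends.

Final answer: 64, 6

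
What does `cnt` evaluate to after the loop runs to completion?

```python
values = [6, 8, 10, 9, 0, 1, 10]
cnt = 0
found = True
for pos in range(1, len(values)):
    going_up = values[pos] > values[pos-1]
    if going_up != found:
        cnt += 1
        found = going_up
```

Let's trace through this code step by step.

Initialize: values = [6, 8, 10, 9, 0, 1, 10]
Initialize: cnt = 0
Initialize: found = True
Entering loop: for pos in range(1, len(values)):
After iteration 1: pos = 1, cnt = 0, found = True, going_up = True
After iteration 2: pos = 2, cnt = 0, found = True, going_up = True
After iteration 3: pos = 3, cnt = 1, found = False, going_up = False
After iteration 4: pos = 4, cnt = 1, found = False, going_up = False
After iteration 5: pos = 5, cnt = 2, found = True, going_up = True
After iteration 6: pos = 6, cnt = 2, found = True, going_up = True
Loop ends.

Final answer: 2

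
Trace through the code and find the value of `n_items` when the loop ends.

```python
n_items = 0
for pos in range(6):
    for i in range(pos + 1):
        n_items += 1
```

Let's trace through this code step by step.

Initialize: n_items = 0
Entering loop: for pos in range(6):
After iteration 1: pos = 0, n_items = 1, i = 0
After iteration 2: pos = 1, n_items = 3, i = 1
After iteration 3: pos = 2, n_items = 6, i = 2
After iteration 4: pos = 3, n_items = 10, i = 3
After iteration 5: pos = 4, n_items = 15, i = 4
After iteration 6: pos = 5, n_items = 21, i = 5
Loop ends.

Final answer: 21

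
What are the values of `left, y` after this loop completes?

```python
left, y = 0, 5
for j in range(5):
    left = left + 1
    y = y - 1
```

Let's trace through this code step by step.

Initialize: left = 0
Initialize: y = 5
Entering loop: for j in range(5):
After iteration 1: j = 0, left = 1, y = 4
After iteration 2: j = 1, left = 2, y = 3
After iteration 3: j = 2, left = 3, y = 2
After iteration 4: j = 3, left = 4, y = 1
After iteration 5: j = 4, left = 5, y = 0
Loop ends.

Final answer: 5, 0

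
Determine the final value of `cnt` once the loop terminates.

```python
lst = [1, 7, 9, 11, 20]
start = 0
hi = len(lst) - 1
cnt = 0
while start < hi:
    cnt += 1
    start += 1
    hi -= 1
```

Let's trace through this code step by step.

Initialize: lst = [1, 7, 9, 11, 20]
Initialize: start = 0
Initialize: hi = 4
Initialize: cnt = 0
Entering loop: while start < hi:
After iteration 1: start = 1, hi = 3, cnt = 1
After iteration 2: start = 2, hi = 2, cnt = 2
Loop ends.

Final answer: 2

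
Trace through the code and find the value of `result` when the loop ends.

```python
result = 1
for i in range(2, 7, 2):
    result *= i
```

Let's trace through this code step by step.

Initialize: result = 1
Entering loop: for i in range(2, 7, 2):
After iteration 1: i = 2, result = 2
After iteration 2: i = 4, result = 8
After iteration 3: i = 6, result = 48
Loop ends.

Final answer: 48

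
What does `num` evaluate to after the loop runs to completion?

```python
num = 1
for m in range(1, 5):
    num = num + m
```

Let's trace through this code step by step.

Initialize: num = 1
Entering loop: for m in range(1, 5):
After iteration 1: m = 1, num = 2
After iteration 2: m = 2, num = 4
After iteration 3: m = 3, num = 7
After iteration 4: m = 4, num = 11
Loop ends.

Final answer: 11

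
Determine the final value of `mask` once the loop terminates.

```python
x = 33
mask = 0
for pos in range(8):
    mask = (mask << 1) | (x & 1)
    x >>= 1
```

Let's trace through this code step by step.

Initialize: x = 33
Initialize: mask = 0
Entering loop: for pos in range(8):
After iteration 1: pos = 0, x = 16, mask = 1
After iteration 2: pos = 1, x = 8, mask = 2
After iteration 3: pos = 2, x = 4, mask = 4
After iteration 4: pos = 3, x = 2, mask = 8
After iteration 5: pos = 4, x = 1, mask = 16
After iteration 6: pos = 5, x = 0, mask = 33
After iteration 7: pos = 6, x = 0, mask = 66
After iteration 8: pos = 7, x = 0, mask = 132
Loop ends.

Final answer: 132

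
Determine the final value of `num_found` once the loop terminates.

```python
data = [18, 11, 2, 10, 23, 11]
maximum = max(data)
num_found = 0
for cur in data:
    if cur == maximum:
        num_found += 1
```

Let's trace through this code step by step.

Initialize: data = [18, 11, 2, 10, 23, 11]
Initialize: maximum = 23
Initialize: num_found = 0
Entering loop: for cur in data:
After iteration 1: cur = 18, num_found = 0
After iteration 2: cur = 11, num_found = 0
After iteration 3: cur = 2, num_found = 0
After iteration 4: cur = 10, num_found = 0
After iteration 5: cur = 23, num_found = 1
After iteration 6: cur = 11, num_found = 1
Loop ends.

Final answer: 1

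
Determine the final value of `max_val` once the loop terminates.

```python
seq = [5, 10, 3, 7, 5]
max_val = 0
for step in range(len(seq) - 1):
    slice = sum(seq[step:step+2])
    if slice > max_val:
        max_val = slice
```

Let's trace through this code step by step.

Initialize: seq = [5, 10, 3, 7, 5]
Initialize: max_val = 0
Entering loop: for step in range(len(seq) - 1):
After iteration 1: step = 0, max_val = 15, slice = 15
After iteration 2: step = 1, max_val = 15, slice = 13
After iteration 3: step = 2, max_val = 15, slice = 10
After iteration 4: step = 3, max_val = 15, slice = 12
Loop ends.

Final answer: 15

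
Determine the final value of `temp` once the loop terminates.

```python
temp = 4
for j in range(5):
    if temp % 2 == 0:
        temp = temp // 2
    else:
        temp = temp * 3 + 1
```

Let's trace through this code step by step.

Initialize: temp = 4
Entering loop: for j in range(5):
After iteration 1: j = 0, temp = 2
After iteration 2: j = 1, temp = 1
After iteration 3: j = 2, temp = 4
After iteration 4: j = 3, temp = 2
After iteration 5: j = 4, temp = 1
Loop ends.

Final answer: 1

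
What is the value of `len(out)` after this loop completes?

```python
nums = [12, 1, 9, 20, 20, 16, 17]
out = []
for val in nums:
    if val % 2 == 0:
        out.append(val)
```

Let's trace through this code step by step.

Initialize: nums = [12, 1, 9, 20, 20, 16, 17]
Initialize: out = []
Entering loop: for val in nums:
After iteration 1: val = 12, out = [12]
After iteration 2: val = 1, out = [12]
After iteration 3: val = 9, out = [12]
After iteration 4: val = 20, out = [12, 20]
After iteration 5: val = 20, out = [12, 20, 20]
After iteration 6: val = 16, out = [12, 20, 20, 16]
After iteration 7: val = 17, out = [12, 20, 20, 16]
Loop ends.
len(out) = 4

Final answer: 4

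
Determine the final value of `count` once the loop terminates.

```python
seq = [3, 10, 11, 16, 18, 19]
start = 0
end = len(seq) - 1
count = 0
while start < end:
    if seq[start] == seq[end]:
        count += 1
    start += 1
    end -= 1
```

Let's trace through this code step by step.

Initialize: seq = [3, 10, 11, 16, 18, 19]
Initialize: start = 0
Initialize: end = 5
Initialize: count = 0
Entering loop: while start < end:
After iteration 1: start = 1, end = 4, count = 0
After iteration 2: start = 2, end = 3, count = 0
After iteration 3: start = 3, end = 2, count = 0
Loop ends.

Final answer: 0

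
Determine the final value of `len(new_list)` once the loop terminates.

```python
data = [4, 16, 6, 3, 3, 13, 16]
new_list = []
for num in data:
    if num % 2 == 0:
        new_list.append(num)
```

Let's trace through this code step by step.

Initialize: data = [4, 16, 6, 3, 3, 13, 16]
Initialize: new_list = []
Entering loop: for num in data:
After iteration 1: num = 4, new_list = [4]
After iteration 2: num = 16, new_list = [4, 16]
After iteration 3: num = 6, new_list = [4, 16, 6]
After iteration 4: num = 3, new_list = [4, 16, 6]
After iteration 5: num = 3, new_list = [4, 16, 6]
After iteration 6: num = 13, new_list = [4, 16, 6]
After iteration 7: num = 16, new_list = [4, 16, 6, 16]
Loop ends.
len(new_list) = 4

Final answer: 4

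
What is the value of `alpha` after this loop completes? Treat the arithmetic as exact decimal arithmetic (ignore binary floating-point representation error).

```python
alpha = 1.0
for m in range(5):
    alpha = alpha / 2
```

Let's trace through this code step by step.

Initialize: alpha = 1.0
Entering loop: for m in range(5):
After iteration 1: m = 0, alpha = 0.5
After iteration 2: m = 1, alpha = 0.25
After iteration 3: m = 2, alpha = 0.125
After iteration 4: m = 3, alpha = 0.0625
After iteration 5: m = 4, alpha = 0.03125
Loop ends.

Final answer: 0.03125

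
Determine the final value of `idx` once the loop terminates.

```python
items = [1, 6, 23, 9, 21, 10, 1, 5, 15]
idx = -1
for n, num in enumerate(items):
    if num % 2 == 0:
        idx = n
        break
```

Let's trace through this code step by step.

Initialize: items = [1, 6, 23, 9, 21, 10, 1, 5, 15]
Initialize: idx = -1
Entering loop: for n, num in enumerate(items):
After iteration 1: n = 0, num = 1, idx = -1
After iteration 2: n = 1, num = 6, idx = 1
Loop ends.

Final answer: 1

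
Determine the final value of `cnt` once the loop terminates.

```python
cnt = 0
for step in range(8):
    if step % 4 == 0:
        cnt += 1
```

Let's trace through this code step by step.

Initialize: cnt = 0
Entering loop: for step in range(8):
After iteration 1: step = 0, cnt = 1
After iteration 2: step = 1, cnt = 1
After iteration 3: step = 2, cnt = 1
After iteration 4: step = 3, cnt = 1
After iteration 5: step = 4, cnt = 2
After iteration 6: step = 5, cnt = 2
After iteration 7: step = 6, cnt = 2
After iteration 8: step = 7, cnt = 2
Loop ends.

Final answer: 2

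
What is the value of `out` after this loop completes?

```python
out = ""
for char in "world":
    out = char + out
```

Let's trace through this code step by step.

Initialize: out = ''
Entering loop: for char in "world":
After iteration 1: char = 'w', out = 'w'
After iteration 2: char = 'o', out = 'ow'
After iteration 3: char = 'r', out = 'row'
After iteration 4: char = 'l', out = 'lrow'
After iteration 5: char = 'd', out = 'dlrow'
Loop ends.

Final answer: 'dlrow'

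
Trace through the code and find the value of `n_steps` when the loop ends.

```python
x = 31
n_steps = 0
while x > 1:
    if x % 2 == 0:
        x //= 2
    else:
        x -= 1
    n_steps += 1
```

Let's trace through this code step by step.

Initialize: x = 31
Initialize: n_steps = 0
Entering loop: while x > 1:
After iteration 1: x = 30, n_steps = 1
After iteration 2: x = 15, n_steps = 2
After iteration 3: x = 14, n_steps = 3
After iteration 4: x = 7, n_steps = 4
After iteration 5: x = 6, n_steps = 5
After iteration 6: x = 3, n_steps = 6
After iteration 7: x = 2, n_steps = 7
After iteration 8: x = 1, n_steps = 8
Loop ends.

Final answer: 8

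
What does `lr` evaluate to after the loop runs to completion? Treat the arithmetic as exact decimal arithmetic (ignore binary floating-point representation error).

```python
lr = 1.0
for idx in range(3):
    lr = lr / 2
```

Let's trace through this code step by step.

Initialize: lr = 1.0
Entering loop: for idx in range(3):
After iteration 1: idx = 0, lr = 0.5
After iteration 2: idx = 1, lr = 0.25
After iteration 3: idx = 2, lr = 0.125
Loop ends.

Final answer: 0.125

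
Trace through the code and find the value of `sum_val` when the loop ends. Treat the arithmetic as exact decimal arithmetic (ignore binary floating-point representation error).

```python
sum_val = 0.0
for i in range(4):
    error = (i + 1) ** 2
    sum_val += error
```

Let's trace through this code step by step.

Initialize: sum_val = 0.0
Entering loop: for i in range(4):
After iteration 1: i = 0, sum_val = 1.0, error = 1
After iteration 2: i = 1, sum_val = 5.0, error = 4
After iteration 3: i = 2, sum_val = 14.0, error = 9
After iteration 4: i = 3, sum_val = 30.0, error = 16
Loop ends.

Final answer: 30.0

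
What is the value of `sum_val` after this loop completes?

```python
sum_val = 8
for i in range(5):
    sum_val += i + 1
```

Let's trace through this code step by step.

Initialize: sum_val = 8
Entering loop: for i in range(5):
After iteration 1: i = 0, sum_val = 9
After iteration 2: i = 1, sum_val = 11
After iteration 3: i = 2, sum_val = 14
After iteration 4: i = 3, sum_val = 18
After iteration 5: i = 4, sum_val = 23
Loop ends.

Final answer: 23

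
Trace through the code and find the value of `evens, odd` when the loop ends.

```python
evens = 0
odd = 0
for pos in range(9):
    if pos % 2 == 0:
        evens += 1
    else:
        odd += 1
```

Let's trace through this code step by step.

Initialize: evens = 0
Initialize: odd = 0
Entering loop: for pos in range(9):
After iteration 1: pos = 0, evens = 1, odd = 0
After iteration 2: pos = 1, evens = 1, odd = 1
After iteration 3: pos = 2, evens = 2, odd = 1
After iteration 4: pos = 3, evens = 2, odd = 2
After iteration 5: pos = 4, evens = 3, odd = 2
After iteration 6: pos = 5, evens = 3, odd = 3
After iteration 7: pos = 6, evens = 4, odd = 3
After iteration 8: pos = 7, evens = 4, odd = 4
After iteration 9: pos = 8, evens = 5, odd = 4
Loop ends.

Final answer: 5, 4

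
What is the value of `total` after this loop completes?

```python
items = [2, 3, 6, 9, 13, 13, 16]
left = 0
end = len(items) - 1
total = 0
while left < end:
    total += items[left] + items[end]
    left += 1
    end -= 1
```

Let's trace through this code step by step.

Initialize: items = [2, 3, 6, 9, 13, 13, 16]
Initialize: left = 0
Initialize: end = 6
Initialize: total = 0
Entering loop: while left < end:
After iteration 1: left = 1, end = 5, total = 18
After iteration 2: left = 2, end = 4, total = 34
After iteration 3: left = 3, end = 3, total = 53
Loop ends.

Final answer: 53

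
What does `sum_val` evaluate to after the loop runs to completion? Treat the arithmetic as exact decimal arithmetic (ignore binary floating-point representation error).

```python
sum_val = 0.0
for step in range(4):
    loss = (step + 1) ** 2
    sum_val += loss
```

Let's trace through this code step by step.

Initialize: sum_val = 0.0
Entering loop: for step in range(4):
After iteration 1: step = 0, sum_val = 1.0, loss = 1
After iteration 2: step = 1, sum_val = 5.0, loss = 4
After iteration 3: step = 2, sum_val = 14.0, loss = 9
After iteration 4: step = 3, sum_val = 30.0, loss = 16
Loop ends.

Final answer: 30.0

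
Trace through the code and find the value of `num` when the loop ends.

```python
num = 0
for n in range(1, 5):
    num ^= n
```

Let's trace through this code step by step.

Initialize: num = 0
Entering loop: for n in range(1, 5):
After iteration 1: n = 1, num = 1
After iteration 2: n = 2, num = 3
After iteration 3: n = 3, num = 0
After iteration 4: n = 4, num = 4
Loop ends.

Final answer: 4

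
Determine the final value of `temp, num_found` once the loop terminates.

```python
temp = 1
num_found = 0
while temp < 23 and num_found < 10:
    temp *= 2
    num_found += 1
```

Let's trace through this code step by step.

Initialize: temp = 1
Initialize: num_found = 0
Entering loop: while temp < 23 and num_found < 10:
After iteration 1: temp = 2, num_found = 1
After iteration 2: temp = 4, num_found = 2
After iteration 3: temp = 8, num_found = 3
After iteration 4: temp = 16, num_found = 4
After iteration 5: temp = 32, num_found = 5
Loop ends.

Final answer: 32, 5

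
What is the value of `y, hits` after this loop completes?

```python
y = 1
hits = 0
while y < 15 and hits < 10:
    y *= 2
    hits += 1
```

Let's trace through this code step by step.

Initialize: y = 1
Initialize: hits = 0
Entering loop: while y < 15 and hits < 10:
After iteration 1: y = 2, hits = 1
After iteration 2: y = 4, hits = 2
After iteration 3: y = 8, hits = 3
After iteration 4: y = 16, hits = 4
Loop ends.

Final answer: 16, 4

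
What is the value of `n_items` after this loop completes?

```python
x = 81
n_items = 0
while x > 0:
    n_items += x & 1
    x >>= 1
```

Let's trace through this code step by step.

Initialize: x = 81
Initialize: n_items = 0
Entering loop: while x > 0:
After iteration 1: x = 40, n_items = 1
After iteration 2: x = 20, n_items = 1
After iteration 3: x = 10, n_items = 1
After iteration 4: x = 5, n_items = 1
After iteration 5: x = 2, n_items = 2
After iteration 6: x = 1, n_items = 2
After iteration 7: x = 0, n_items = 3
Loop ends.

Final answer: 3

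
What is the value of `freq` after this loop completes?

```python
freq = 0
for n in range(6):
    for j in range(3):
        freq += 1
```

Let's trace through this code step by step.

Initialize: freq = 0
Entering loop: for n in range(6):
After iteration 1: n = 0, freq = 3
After iteration 2: n = 1, freq = 6
After iteration 3: n = 2, freq = 9
After iteration 4: n = 3, freq = 12
After iteration 5: n = 4, freq = 15
After iteration 6: n = 5, freq = 18
Loop ends.

Final answer: 18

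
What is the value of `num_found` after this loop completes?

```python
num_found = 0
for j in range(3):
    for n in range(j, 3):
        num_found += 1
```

Let's trace through this code step by step.

Initialize: num_found = 0
Entering loop: for j in range(3):
After iteration 1: j = 0, num_found = 3
After iteration 2: j = 1, num_found = 5
After iteration 3: j = 2, num_found = 6
Loop ends.

Final answer: 6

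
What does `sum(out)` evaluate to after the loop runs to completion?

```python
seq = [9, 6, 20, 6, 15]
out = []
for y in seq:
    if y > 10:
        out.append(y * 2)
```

Let's trace through this code step by step.

Initialize: seq = [9, 6, 20, 6, 15]
Initialize: out = []
Entering loop: for y in seq:
After iteration 1: y = 9, out = []
After iteration 2: y = 6, out = []
After iteration 3: y = 20, out = [40]
After iteration 4: y = 6, out = [40]
After iteration 5: y = 15, out = [40, 30]
Loop ends.
sum(out) = 70

Final answer: 70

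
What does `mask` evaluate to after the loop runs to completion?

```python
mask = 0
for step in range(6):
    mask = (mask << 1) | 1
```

Let's trace through this code step by step.

Initialize: mask = 0
Entering loop: for step in range(6):
After iteration 1: step = 0, mask = 1
After iteration 2: step = 1, mask = 3
After iteration 3: step = 2, mask = 7
After iteration 4: step = 3, mask = 15
After iteration 5: step = 4, mask = 31
After iteration 6: step = 5, mask = 63
Loop ends.

Final answer: 63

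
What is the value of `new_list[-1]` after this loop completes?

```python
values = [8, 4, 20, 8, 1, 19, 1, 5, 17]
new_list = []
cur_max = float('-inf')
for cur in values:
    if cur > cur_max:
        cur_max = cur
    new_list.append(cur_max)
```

Let's trace through this code step by step.

Initialize: values = [8, 4, 20, 8, 1, 19, 1, 5, 17]
Initialize: new_list = []
Initialize: cur_max = -inf
Entering loop: for cur in values:
After iteration 1: cur = 8, new_list = [8], cur_max = 8
After iteration 2: cur = 4, new_list = [8, 8], cur_max = 8
After iteration 3: cur = 20, new_list = [8, 8, 20], cur_max = 20
After iteration 4: cur = 8, new_list = [8, 8, 20, 20], cur_max = 20
After iteration 5: cur = 1, new_list = [8, 8, 20, 20, 20], cur_max = 20
After iteration 6: cur = 19, new_list = [8, 8, 20, 20, 20, 20], cur_max = 20
After iteration 7: cur = 1, new_list = [8, 8, 20, 20, 20, 20, 20], cur_max = 20
After iteration 8: cur = 5, new_list = [8, 8, 20, 20, 20, 20, 20, 20], cur_max = 20
After iteration 9: cur = 17, new_list = [8, 8, 20, 20, 20, 20, 20, 20, 20], cur_max = 20
Loop ends.
new_list[-1] = 20

Final answer: 20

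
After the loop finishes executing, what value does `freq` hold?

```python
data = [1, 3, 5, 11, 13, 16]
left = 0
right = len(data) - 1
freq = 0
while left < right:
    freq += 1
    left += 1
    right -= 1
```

Let's trace through this code step by step.

Initialize: data = [1, 3, 5, 11, 13, 16]
Initialize: left = 0
Initialize: right = 5
Initialize: freq = 0
Entering loop: while left < right:
After iteration 1: left = 1, right = 4, freq = 1
After iteration 2: left = 2, right = 3, freq = 2
After iteration 3: left = 3, right = 2, freq = 3
Loop ends.

Final answer: 3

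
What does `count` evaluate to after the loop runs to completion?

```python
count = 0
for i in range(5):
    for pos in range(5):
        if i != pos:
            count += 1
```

Let's trace through this code step by step.

Initialize: count = 0
Entering loop: for i in range(5):
After iteration 1: i = 0, count = 4
After iteration 2: i = 1, count = 8
After iteration 3: i = 2, count = 12
After iteration 4: i = 3, count = 16
After iteration 5: i = 4, count = 20
Loop ends.

Final answer: 20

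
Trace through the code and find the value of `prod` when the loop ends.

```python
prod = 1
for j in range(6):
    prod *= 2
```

Let's trace through this code step by step.

Initialize: prod = 1
Entering loop: for j in range(6):
After iteration 1: j = 0, prod = 2
After iteration 2: j = 1, prod = 4
After iteration 3: j = 2, prod = 8
After iteration 4: j = 3, prod = 16
After iteration 5: j = 4, prod = 32
After iteration 6: j = 5, prod = 64
Loop ends.

Final answer: 64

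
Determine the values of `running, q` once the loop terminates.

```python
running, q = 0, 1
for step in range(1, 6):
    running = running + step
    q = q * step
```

Let's trace through this code step by step.

Initialize: running = 0
Initialize: q = 1
Entering loop: for step in range(1, 6):
After iteration 1: step = 1, running = 1, q = 1
After iteration 2: step = 2, running = 3, q = 2
After iteration 3: step = 3, running = 6, q = 6
After iteration 4: step = 4, running = 10, q = 24
After iteration 5: step = 5, running = 15, q = 120
Loop ends.

Final answer: 15, 120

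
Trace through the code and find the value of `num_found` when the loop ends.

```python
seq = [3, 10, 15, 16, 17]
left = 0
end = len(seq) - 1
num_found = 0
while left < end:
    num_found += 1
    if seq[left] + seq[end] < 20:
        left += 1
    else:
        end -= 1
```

Let's trace through this code step by step.

Initialize: seq = [3, 10, 15, 16, 17]
Initialize: left = 0
Initialize: end = 4
Initialize: num_found = 0
Entering loop: while left < end:
After iteration 1: left = 0, end = 3, num_found = 1
After iteration 2: left = 1, end = 3, num_found = 2
After iteration 3: left = 1, end = 2, num_found = 3
After iteration 4: left = 1, end = 1, num_found = 4
Loop ends.

Final answer: 4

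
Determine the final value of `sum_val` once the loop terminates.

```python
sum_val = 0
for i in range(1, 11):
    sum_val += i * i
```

Let's trace through this code step by step.

Initialize: sum_val = 0
Entering loop: for i in range(1, 11):
After iteration 1: i = 1, sum_val = 1
After iteration 2: i = 2, sum_val = 5
After iteration 3: i = 3, sum_val = 14
After iteration 4: i = 4, sum_val = 30
After iteration 5: i = 5, sum_val = 55
After iteration 6: i = 6, sum_val = 91
After iteration 7: i = 7, sum_val = 140
After iteration 8: i = 8, sum_val = 204
After iteration 9: i = 9, sum_val = 285
After iteration 10: i = 10, sum_val = 385
Loop ends.

Final answer: 385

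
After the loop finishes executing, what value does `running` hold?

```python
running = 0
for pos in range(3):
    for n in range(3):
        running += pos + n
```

Let's trace through this code step by step.

Initialize: running = 0
Entering loop: for pos in range(3):
After iteration 1: pos = 0, running = 3
After iteration 2: pos = 1, running = 9
After iteration 3: pos = 2, running = 18
Loop ends.

Final answer: 18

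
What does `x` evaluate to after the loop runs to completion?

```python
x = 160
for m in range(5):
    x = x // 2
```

Let's trace through this code step by step.

Initialize: x = 160
Entering loop: for m in range(5):
After iteration 1: m = 0, x = 80
After iteration 2: m = 1, x = 40
After iteration 3: m = 2, x = 20
After iteration 4: m = 3, x = 10
After iteration 5: m = 4, x = 5
Loop ends.

Final answer: 5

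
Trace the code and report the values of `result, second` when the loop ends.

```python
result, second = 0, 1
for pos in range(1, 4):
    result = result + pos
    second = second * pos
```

Let's trace through this code step by step.

Initialize: result = 0
Initialize: second = 1
Entering loop: for pos in range(1, 4):
After iteration 1: pos = 1, result = 1, second = 1
After iteration 2: pos = 2, result = 3, second = 2
After iteration 3: pos = 3, result = 6, second = 6
Loop ends.

Final answer: 6, 6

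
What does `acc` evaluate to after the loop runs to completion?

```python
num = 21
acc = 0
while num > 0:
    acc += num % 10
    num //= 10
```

Let's trace through this code step by step.

Initialize: num = 21
Initialize: acc = 0
Entering loop: while num > 0:
After iteration 1: num = 2, acc = 1
After iteration 2: num = 0, acc = 3
Loop ends.

Final answer: 3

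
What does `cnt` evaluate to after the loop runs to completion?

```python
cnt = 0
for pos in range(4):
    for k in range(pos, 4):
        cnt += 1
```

Let's trace through this code step by step.

Initialize: cnt = 0
Entering loop: for pos in range(4):
After iteration 1: pos = 0, cnt = 4
After iteration 2: pos = 1, cnt = 7
After iteration 3: pos = 2, cnt = 9
After iteration 4: pos = 3, cnt = 10
Loop ends.

Final answer: 10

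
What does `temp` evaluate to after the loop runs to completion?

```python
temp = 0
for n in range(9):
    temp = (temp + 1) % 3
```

Let's trace through this code step by step.

Initialize: temp = 0
Entering loop: for n in range(9):
After iteration 1: n = 0, temp = 1
After iteration 2: n = 1, temp = 2
After iteration 3: n = 2, temp = 0
After iteration 4: n = 3, temp = 1
After iteration 5: n = 4, temp = 2
After iteration 6: n = 5, temp = 0
After iteration 7: n = 6, temp = 1
After iteration 8: n = 7, temp = 2
After iteration 9: n = 8, temp = 0
Loop ends.

Final answer: 0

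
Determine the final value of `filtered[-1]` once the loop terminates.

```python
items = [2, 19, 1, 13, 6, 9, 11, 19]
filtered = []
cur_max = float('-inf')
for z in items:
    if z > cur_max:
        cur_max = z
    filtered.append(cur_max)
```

Let's trace through this code step by step.

Initialize: items = [2, 19, 1, 13, 6, 9, 11, 19]
Initialize: filtered = []
Initialize: cur_max = -inf
Entering loop: for z in items:
After iteration 1: z = 2, filtered = [2], cur_max = 2
After iteration 2: z = 19, filtered = [2, 19], cur_max = 19
After iteration 3: z = 1, filtered = [2, 19, 19], cur_max = 19
After iteration 4: z = 13, filtered = [2, 19, 19, 19], cur_max = 19
After iteration 5: z = 6, filtered = [2, 19, 19, 19, 19], cur_max = 19
After iteration 6: z = 9, filtered = [2, 19, 19, 19, 19, 19], cur_max = 19
After iteration 7: z = 11, filtered = [2, 19, 19, 19, 19, 19, 19], cur_max = 19
After iteration 8: z = 19, filtered = [2, 19, 19, 19, 19, 19, 19, 19], cur_max = 19
Loop ends.
filtered[-1] = 19

Final answer: 19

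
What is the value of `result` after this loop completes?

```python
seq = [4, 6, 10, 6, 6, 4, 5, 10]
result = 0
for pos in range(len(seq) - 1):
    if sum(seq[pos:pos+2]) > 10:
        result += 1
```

Let's trace through this code step by step.

Initialize: seq = [4, 6, 10, 6, 6, 4, 5, 10]
Initialize: result = 0
Entering loop: for pos in range(len(seq) - 1):
After iteration 1: pos = 0, result = 0
After iteration 2: pos = 1, result = 1
After iteration 3: pos = 2, result = 2
After iteration 4: pos = 3, result = 3
After iteration 5: pos = 4, result = 3
After iteration 6: pos = 5, result = 3
After iteration 7: pos = 6, result = 4
Loop ends.

Final answer: 4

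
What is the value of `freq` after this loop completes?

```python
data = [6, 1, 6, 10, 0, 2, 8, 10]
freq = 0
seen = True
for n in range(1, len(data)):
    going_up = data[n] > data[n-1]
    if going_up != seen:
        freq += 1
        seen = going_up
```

Let's trace through this code step by step.

Initialize: data = [6, 1, 6, 10, 0, 2, 8, 10]
Initialize: freq = 0
Initialize: seen = True
Entering loop: for n in range(1, len(data)):
After iteration 1: n = 1, freq = 1, seen = False, going_up = False
After iteration 2: n = 2, freq = 2, seen = True, going_up = True
After iteration 3: n = 3, freq = 2, seen = True, going_up = True
After iteration 4: n = 4, freq = 3, seen = False, going_up = False
After iteration 5: n = 5, freq = 4, seen = True, going_up = True
After iteration 6: n = 6, freq = 4, seen = True, going_up = True
After iteration 7: n = 7, freq = 4, seen = True, going_up = True
Loop ends.

Final answer: 4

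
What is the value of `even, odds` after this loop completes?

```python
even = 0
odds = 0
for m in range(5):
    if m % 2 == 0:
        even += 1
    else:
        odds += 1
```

Let's trace through this code step by step.

Initialize: even = 0
Initialize: odds = 0
Entering loop: for m in range(5):
After iteration 1: m = 0, even = 1, odds = 0
After iteration 2: m = 1, even = 1, odds = 1
After iteration 3: m = 2, even = 2, odds = 1
After iteration 4: m = 3, even = 2, odds = 2
After iteration 5: m = 4, even = 3, odds = 2
Loop ends.

Final answer: 3, 2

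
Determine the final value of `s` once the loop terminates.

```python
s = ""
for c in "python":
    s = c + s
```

Let's trace through this code step by step.

Initialize: s = ''
Entering loop: for c in "python":
After iteration 1: c = 'p', s = 'p'
After iteration 2: c = 'y', s = 'yp'
After iteration 3: c = 't', s = 'typ'
After iteration 4: c = 'h', s = 'htyp'
After iteration 5: c = 'o', s = 'ohtyp'
After iteration 6: c = 'n', s = 'nohtyp'
Loop ends.

Final answer: 'nohtyp'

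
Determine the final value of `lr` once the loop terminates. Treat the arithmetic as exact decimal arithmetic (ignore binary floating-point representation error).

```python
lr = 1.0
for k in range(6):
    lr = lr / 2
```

Let's trace through this code step by step.

Initialize: lr = 1.0
Entering loop: for k in range(6):
After iteration 1: k = 0, lr = 0.5
After iteration 2: k = 1, lr = 0.25
After iteration 3: k = 2, lr = 0.125
After iteration 4: k = 3, lr = 0.0625
After iteration 5: k = 4, lr = 0.03125
After iteration 6: k = 5, lr = 0.015625
Loop ends.

Final answer: 0.015625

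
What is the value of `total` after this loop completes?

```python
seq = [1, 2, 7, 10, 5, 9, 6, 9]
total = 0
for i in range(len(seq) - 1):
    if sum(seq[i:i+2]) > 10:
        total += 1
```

Let's trace through this code step by step.

Initialize: seq = [1, 2, 7, 10, 5, 9, 6, 9]
Initialize: total = 0
Entering loop: for i in range(len(seq) - 1):
After iteration 1: i = 0, total = 0
After iteration 2: i = 1, total = 0
After iteration 3: i = 2, total = 1
After iteration 4: i = 3, total = 2
After iteration 5: i = 4, total = 3
After iteration 6: i = 5, total = 4
After iteration 7: i = 6, total = 5
Loop ends.

Final answer: 5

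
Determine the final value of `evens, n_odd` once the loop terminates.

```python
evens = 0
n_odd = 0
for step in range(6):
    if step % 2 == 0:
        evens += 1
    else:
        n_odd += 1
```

Let's trace through this code step by step.

Initialize: evens = 0
Initialize: n_odd = 0
Entering loop: for step in range(6):
After iteration 1: step = 0, evens = 1, n_odd = 0
After iteration 2: step = 1, evens = 1, n_odd = 1
After iteration 3: step = 2, evens = 2, n_odd = 1
After iteration 4: step = 3, evens = 2, n_odd = 2
After iteration 5: step = 4, evens = 3, n_odd = 2
After iteration 6: step = 5, evens = 3, n_odd = 3
Loop ends.

Final answer: 3, 3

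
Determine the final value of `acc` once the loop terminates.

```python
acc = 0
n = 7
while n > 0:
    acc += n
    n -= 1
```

Let's trace through this code step by step.

Initialize: acc = 0
Initialize: n = 7
Entering loop: while n > 0:
After iteration 1: acc = 7, n = 6
After iteration 2: acc = 13, n = 5
After iteration 3: acc = 18, n = 4
After iteration 4: acc = 22, n = 3
After iteration 5: acc = 25, n = 2
After iteration 6: acc = 27, n = 1
After iteration 7: acc = 28, n = 0
Loop ends.

Final answer: 28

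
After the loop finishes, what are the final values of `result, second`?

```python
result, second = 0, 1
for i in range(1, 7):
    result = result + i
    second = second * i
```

Let's trace through this code step by step.

Initialize: result = 0
Initialize: second = 1
Entering loop: for i in range(1, 7):
After iteration 1: i = 1, result = 1, second = 1
After iteration 2: i = 2, result = 3, second = 2
After iteration 3: i = 3, result = 6, second = 6
After iteration 4: i = 4, result = 10, second = 24
After iteration 5: i = 5, result = 15, second = 120
After iteration 6: i = 6, result = 21, second = 720
Loop ends.

Final answer: 21, 720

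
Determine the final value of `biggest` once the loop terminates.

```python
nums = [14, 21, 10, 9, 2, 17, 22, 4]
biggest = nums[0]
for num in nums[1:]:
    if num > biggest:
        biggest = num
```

Let's trace through this code step by step.

Initialize: nums = [14, 21, 10, 9, 2, 17, 22, 4]
Initialize: biggest = 14
Entering loop: for num in nums[1:]:
After iteration 1: num = 21, biggest = 21
After iteration 2: num = 10, biggest = 21
After iteration 3: num = 9, biggest = 21
After iteration 4: num = 2, biggest = 21
After iteration 5: num = 17, biggest = 21
After iteration 6: num = 22, biggest = 22
After iteration 7: num = 4, biggest = 22
Loop ends.

Final answer: 22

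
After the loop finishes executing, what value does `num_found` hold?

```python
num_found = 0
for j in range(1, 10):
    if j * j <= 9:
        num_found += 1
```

Let's trace through this code step by step.

Initialize: num_found = 0
Entering loop: for j in range(1, 10):
After iteration 1: j = 1, num_found = 1
After iteration 2: j = 2, num_found = 2
After iteration 3: j = 3, num_found = 3
After iteration 4: j = 4, num_found = 3
After iteration 5: j = 5, num_found = 3
After iteration 6: j = 6, num_found = 3
After iteration 7: j = 7, num_found = 3
After iteration 8: j = 8, num_found = 3
After iteration 9: j = 9, num_found = 3
Loop ends.

Final answer: 3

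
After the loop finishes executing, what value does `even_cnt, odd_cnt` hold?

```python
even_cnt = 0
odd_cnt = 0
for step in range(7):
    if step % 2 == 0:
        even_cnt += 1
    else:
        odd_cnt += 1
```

Let's trace through this code step by step.

Initialize: even_cnt = 0
Initialize: odd_cnt = 0
Entering loop: for step in range(7):
After iteration 1: step = 0, even_cnt = 1, odd_cnt = 0
After iteration 2: step = 1, even_cnt = 1, odd_cnt = 1
After iteration 3: step = 2, even_cnt = 2, odd_cnt = 1
After iteration 4: step = 3, even_cnt = 2, odd_cnt = 2
After iteration 5: step = 4, even_cnt = 3, odd_cnt = 2
After iteration 6: step = 5, even_cnt = 3, odd_cnt = 3
After iteration 7: step = 6, even_cnt = 4, odd_cnt = 3
Loop ends.

Final answer: 4, 3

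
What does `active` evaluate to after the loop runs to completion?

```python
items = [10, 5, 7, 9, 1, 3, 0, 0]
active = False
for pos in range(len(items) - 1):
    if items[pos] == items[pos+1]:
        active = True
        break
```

Let's trace through this code step by step.

Initialize: items = [10, 5, 7, 9, 1, 3, 0, 0]
Initialize: active = False
Entering loop: for pos in range(len(items) - 1):
After iteration 1: pos = 0, active = False
After iteration 2: pos = 1, active = False
After iteration 3: pos = 2, active = False
After iteration 4: pos = 3, active = False
After iteration 5: pos = 4, active = False
After iteration 6: pos = 5, active = False
After iteration 7: pos = 6, active = True
Loop ends.

Final answer: True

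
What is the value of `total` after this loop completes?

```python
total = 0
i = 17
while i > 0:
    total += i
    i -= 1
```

Let's trace through this code step by step.

Initialize: total = 0
Initialize: i = 17
Entering loop: while i > 0:
After iteration 1: total = 17, i = 16
After iteration 2: total = 33, i = 15
After iteration 3: total = 48, i = 14
After iteration 4: total = 62, i = 13
After iteration 5: total = 75, i = 12
After iteration 6: total = 87, i = 11
After iteration 7: total = 98, i = 10
After iteration 8: total = 108, i = 9
After iteration 9: total = 117, i = 8
After iteration 10: total = 125, i = 7
After iteration 11: total = 132, i = 6
After iteration 12: total = 138, i = 5
After iteration 13: total = 143, i = 4
After iteration 14: total = 147, i = 3
After iteration 15: total = 150, i = 2
After iteration 16: total = 152, i = 1
After iteration 17: total = 153, i = 0
Loop ends.

Final answer: 153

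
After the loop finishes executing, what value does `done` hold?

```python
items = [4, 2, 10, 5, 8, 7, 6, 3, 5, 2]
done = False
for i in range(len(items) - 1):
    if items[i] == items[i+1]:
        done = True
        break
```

Let's trace through this code step by step.

Initialize: items = [4, 2, 10, 5, 8, 7, 6, 3, 5, 2]
Initialize: done = False
Entering loop: for i in range(len(items) - 1):
After iteration 1: i = 0, done = False
After iteration 2: i = 1, done = False
After iteration 3: i = 2, done = False
After iteration 4: i = 3, done = False
After iteration 5: i = 4, done = False
After iteration 6: i = 5, done = False
After iteration 7: i = 6, done = False
After iteration 8: i = 7, done = False
After iteration 9: i = 8, done = False
Loop ends.

Final answer: False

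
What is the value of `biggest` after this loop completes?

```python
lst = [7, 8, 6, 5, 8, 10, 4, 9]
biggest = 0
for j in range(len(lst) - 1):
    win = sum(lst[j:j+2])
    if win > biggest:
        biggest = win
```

Let's trace through this code step by step.

Initialize: lst = [7, 8, 6, 5, 8, 10, 4, 9]
Initialize: biggest = 0
Entering loop: for j in range(len(lst) - 1):
After iteration 1: j = 0, biggest = 15, win = 15
After iteration 2: j = 1, biggest = 15, win = 14
After iteration 3: j = 2, biggest = 15, win = 11
After iteration 4: j = 3, biggest = 15, win = 13
After iteration 5: j = 4, biggest = 18, win = 18
After iteration 6: j = 5, biggest = 18, win = 14
After iteration 7: j = 6, biggest = 18, win = 13
Loop ends.

Final answer: 18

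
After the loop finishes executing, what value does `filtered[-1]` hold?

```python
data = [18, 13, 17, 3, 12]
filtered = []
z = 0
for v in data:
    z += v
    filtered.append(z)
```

Let's trace through this code step by step.

Initialize: data = [18, 13, 17, 3, 12]
Initialize: filtered = []
Initialize: z = 0
Entering loop: for v in data:
After iteration 1: v = 18, filtered = [18], z = 18
After iteration 2: v = 13, filtered = [18, 31], z = 31
After iteration 3: v = 17, filtered = [18, 31, 48], z = 48
After iteration 4: v = 3, filtered = [18, 31, 48, 51], z = 51
After iteration 5: v = 12, filtered = [18, 31, 48, 51, 63], z = 63
Loop ends.
filtered[-1] = 63

Final answer: 63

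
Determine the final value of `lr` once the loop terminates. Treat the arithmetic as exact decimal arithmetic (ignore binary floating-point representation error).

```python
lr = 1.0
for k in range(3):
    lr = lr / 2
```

Let's trace through this code step by step.

Initialize: lr = 1.0
Entering loop: for k in range(3):
After iteration 1: k = 0, lr = 0.5
After iteration 2: k = 1, lr = 0.25
After iteration 3: k = 2, lr = 0.125
Loop ends.

Final answer: 0.125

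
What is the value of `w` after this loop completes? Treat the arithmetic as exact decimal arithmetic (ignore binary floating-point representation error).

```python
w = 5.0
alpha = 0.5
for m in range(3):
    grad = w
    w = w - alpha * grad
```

Let's trace through this code step by step.

Initialize: w = 5.0
Initialize: alpha = 0.5
Entering loop: for m in range(3):
After iteration 1: m = 0, w = 2.5, grad = 5.0
After iteration 2: m = 1, w = 1.25, grad = 2.5
After iteration 3: m = 2, w = 0.625, grad = 1.25
Loop ends.

Final answer: 0.625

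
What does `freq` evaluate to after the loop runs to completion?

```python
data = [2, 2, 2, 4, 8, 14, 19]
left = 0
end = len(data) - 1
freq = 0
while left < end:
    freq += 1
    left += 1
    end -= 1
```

Let's trace through this code step by step.

Initialize: data = [2, 2, 2, 4, 8, 14, 19]
Initialize: left = 0
Initialize: end = 6
Initialize: freq = 0
Entering loop: while left < end:
After iteration 1: left = 1, end = 5, freq = 1
After iteration 2: left = 2, end = 4, freq = 2
After iteration 3: left = 3, end = 3, freq = 3
Loop ends.

Final answer: 3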